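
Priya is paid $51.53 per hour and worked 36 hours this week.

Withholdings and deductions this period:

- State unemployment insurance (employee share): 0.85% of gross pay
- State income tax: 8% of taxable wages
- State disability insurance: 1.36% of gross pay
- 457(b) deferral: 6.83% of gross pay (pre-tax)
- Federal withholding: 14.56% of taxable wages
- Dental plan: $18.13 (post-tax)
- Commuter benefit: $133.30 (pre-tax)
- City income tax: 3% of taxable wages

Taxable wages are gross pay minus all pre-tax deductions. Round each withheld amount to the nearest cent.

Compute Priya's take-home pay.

$1,128.25

Gross pay: 36 × $51.53 = $1,855.08
Commuter benefit: $133.30
457(b) deferral: $1,855.08 × 0.0683 = $126.70
Pre-tax total = $133.30 + $126.70 = $260.00
Taxable wages = $1,855.08 − $260.00 = $1,595.08
State income tax: $1,595.08 × 0.08 = $127.61
Federal withholding: $1,595.08 × 0.1456 = $232.24
City income tax: $1,595.08 × 0.03 = $47.85
State disability insurance: $1,855.08 × 0.0136 = $25.23
State unemployment insurance (employee share): $1,855.08 × 0.0085 = $15.77
Dental plan: $18.13
Total deductions = $133.30 + $126.70 + $127.61 + $232.24 + $47.85 + $25.23 + $15.77 + $18.13 = $726.83
Net pay = $1,855.08 − $726.83 = $1,128.25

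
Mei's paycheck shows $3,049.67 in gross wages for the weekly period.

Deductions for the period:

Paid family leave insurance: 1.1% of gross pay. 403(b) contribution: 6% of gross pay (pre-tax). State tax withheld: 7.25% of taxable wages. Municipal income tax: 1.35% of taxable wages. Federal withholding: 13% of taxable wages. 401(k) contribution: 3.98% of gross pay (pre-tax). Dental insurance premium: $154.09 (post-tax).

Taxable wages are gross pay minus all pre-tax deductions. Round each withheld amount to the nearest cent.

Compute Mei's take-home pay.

$1,964.69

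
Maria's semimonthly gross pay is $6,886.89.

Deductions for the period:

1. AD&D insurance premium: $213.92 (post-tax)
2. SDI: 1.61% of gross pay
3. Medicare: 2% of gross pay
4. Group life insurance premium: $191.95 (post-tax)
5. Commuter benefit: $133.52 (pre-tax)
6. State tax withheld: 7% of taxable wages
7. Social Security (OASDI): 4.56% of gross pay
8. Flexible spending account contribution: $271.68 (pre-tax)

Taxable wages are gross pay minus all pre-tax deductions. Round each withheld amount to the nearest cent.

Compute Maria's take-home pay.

Flexible spending account contribution: $271.68
Commuter benefit: $133.52
Pre-tax total = $271.68 + $133.52 = $405.20
Taxable wages = $6,886.89 − $405.20 = $6,481.69
State tax withheld: $6,481.69 × 0.07 = $453.72
SDI: $6,886.89 × 0.0161 = $110.88
Medicare: $6,886.89 × 0.02 = $137.74
Social Security (OASDI): $6,886.89 × 0.0456 = $314.04
Group life insurance premium: $191.95
AD&D insurance premium: $213.92
Total deductions = $271.68 + $133.52 + $453.72 + $110.88 + $137.74 + $314.04 + $191.95 + $213.92 = $1,827.45
Net pay = $6,886.89 − $1,827.45 = $5,059.44

$5,059.44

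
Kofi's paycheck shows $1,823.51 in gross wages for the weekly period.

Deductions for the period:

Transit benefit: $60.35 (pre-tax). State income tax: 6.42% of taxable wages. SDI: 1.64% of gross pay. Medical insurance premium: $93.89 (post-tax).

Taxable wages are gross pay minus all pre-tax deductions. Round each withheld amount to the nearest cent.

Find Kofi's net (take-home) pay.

Transit benefit: $60.35
Taxable wages = $1,823.51 − $60.35 = $1,763.16
State income tax: $1,763.16 × 0.0642 = $113.19
SDI: $1,823.51 × 0.0164 = $29.91
Medical insurance premium: $93.89
Total deductions = $60.35 + $113.19 + $29.91 + $93.89 = $297.34
Net pay = $1,823.51 − $297.34 = $1,526.17

$1,526.17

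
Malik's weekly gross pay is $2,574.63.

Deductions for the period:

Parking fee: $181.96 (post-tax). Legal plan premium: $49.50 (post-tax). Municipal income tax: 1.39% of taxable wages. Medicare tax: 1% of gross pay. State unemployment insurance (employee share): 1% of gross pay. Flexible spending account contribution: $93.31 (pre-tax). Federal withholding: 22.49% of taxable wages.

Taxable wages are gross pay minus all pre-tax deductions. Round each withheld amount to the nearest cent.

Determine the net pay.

$1,605.82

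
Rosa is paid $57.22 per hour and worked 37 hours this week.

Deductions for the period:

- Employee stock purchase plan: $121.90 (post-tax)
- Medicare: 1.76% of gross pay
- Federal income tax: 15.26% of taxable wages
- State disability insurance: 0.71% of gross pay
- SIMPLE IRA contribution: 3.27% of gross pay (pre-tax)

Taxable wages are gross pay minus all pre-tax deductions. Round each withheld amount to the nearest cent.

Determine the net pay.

Gross pay: 37 × $57.22 = $2,117.14
SIMPLE IRA contribution: $2,117.14 × 0.0327 = $69.23
Taxable wages = $2,117.14 − $69.23 = $2,047.91
Federal income tax: $2,047.91 × 0.1526 = $312.51
Medicare: $2,117.14 × 0.0176 = $37.26
State disability insurance: $2,117.14 × 0.0071 = $15.03
Employee stock purchase plan: $121.90
Total deductions = $69.23 + $312.51 + $37.26 + $15.03 + $121.90 = $555.93
Net pay = $2,117.14 − $555.93 = $1,561.21

$1,561.21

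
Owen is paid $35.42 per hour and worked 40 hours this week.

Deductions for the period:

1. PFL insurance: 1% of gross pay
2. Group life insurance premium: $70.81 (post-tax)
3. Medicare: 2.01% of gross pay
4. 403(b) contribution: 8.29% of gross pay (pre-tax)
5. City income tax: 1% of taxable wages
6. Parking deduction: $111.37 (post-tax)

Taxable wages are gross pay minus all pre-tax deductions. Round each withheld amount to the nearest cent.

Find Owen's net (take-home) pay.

$1,061.53

Gross pay: 40 × $35.42 = $1,416.80
403(b) contribution: $1,416.80 × 0.0829 = $117.45
Taxable wages = $1,416.80 − $117.45 = $1,299.35
City income tax: $1,299.35 × 0.01 = $12.99
PFL insurance: $1,416.80 × 0.01 = $14.17
Medicare: $1,416.80 × 0.0201 = $28.48
Group life insurance premium: $70.81
Parking deduction: $111.37
Total deductions = $117.45 + $12.99 + $14.17 + $28.48 + $70.81 + $111.37 = $355.27
Net pay = $1,416.80 − $355.27 = $1,061.53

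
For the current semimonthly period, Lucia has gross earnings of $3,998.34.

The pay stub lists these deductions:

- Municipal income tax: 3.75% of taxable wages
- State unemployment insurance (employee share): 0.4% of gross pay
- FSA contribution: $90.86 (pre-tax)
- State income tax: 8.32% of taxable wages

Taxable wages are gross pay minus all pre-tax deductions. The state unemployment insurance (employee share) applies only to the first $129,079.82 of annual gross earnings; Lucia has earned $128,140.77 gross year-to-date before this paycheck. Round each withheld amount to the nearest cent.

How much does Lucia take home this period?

$3,432.09

FSA contribution: $90.86
Taxable wages = $3,998.34 − $90.86 = $3,907.48
State income tax: $3,907.48 × 0.0832 = $325.10
Municipal income tax: $3,907.48 × 0.0375 = $146.53
State unemployment insurance (employee share): only $129,079.82 − $128,140.77 = $939.05 of this check is subject → $939.05 × 0.004 = $3.76
Total deductions = $90.86 + $325.10 + $146.53 + $3.76 = $566.25
Net pay = $3,998.34 − $566.25 = $3,432.09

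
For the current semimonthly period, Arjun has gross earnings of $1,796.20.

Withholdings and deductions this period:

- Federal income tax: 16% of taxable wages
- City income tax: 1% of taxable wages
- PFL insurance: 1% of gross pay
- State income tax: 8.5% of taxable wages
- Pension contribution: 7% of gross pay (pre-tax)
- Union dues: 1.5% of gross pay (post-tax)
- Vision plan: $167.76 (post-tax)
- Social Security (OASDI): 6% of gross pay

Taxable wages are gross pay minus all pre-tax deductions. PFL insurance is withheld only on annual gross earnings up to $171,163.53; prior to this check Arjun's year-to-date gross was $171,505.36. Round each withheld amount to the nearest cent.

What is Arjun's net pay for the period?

Pension contribution: $1,796.20 × 0.07 = $125.73
Taxable wages = $1,796.20 − $125.73 = $1,670.47
Federal income tax: $1,670.47 × 0.16 = $267.28
City income tax: $1,670.47 × 0.01 = $16.70
State income tax: $1,670.47 × 0.085 = $141.99
Social Security (OASDI): $1,796.20 × 0.06 = $107.77
PFL insurance: annual cap $171,163.53 already reached (YTD $171,505.36), so $0.00
Union dues: $1,796.20 × 0.015 = $26.94
Vision plan: $167.76
Total deductions = $125.73 + $267.28 + $16.70 + $141.99 + $107.77 + $0.00 + $26.94 + $167.76 = $854.17
Net pay = $1,796.20 − $854.17 = $942.03

$942.03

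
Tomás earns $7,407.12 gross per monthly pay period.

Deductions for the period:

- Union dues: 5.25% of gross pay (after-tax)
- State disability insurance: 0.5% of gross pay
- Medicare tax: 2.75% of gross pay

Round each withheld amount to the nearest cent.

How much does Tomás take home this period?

$6,777.51

Medicare tax: $7,407.12 × 0.0275 = $203.70
State disability insurance: $7,407.12 × 0.005 = $37.04
Union dues: $7,407.12 × 0.0525 = $388.87
Total deductions = $203.70 + $37.04 + $388.87 = $629.61
Net pay = $7,407.12 − $629.61 = $6,777.51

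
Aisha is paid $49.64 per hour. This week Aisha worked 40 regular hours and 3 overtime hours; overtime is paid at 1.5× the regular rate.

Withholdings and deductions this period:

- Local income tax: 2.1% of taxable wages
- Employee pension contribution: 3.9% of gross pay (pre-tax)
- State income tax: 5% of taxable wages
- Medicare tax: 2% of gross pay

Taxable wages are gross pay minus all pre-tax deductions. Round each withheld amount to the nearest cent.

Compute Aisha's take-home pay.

$1,927.93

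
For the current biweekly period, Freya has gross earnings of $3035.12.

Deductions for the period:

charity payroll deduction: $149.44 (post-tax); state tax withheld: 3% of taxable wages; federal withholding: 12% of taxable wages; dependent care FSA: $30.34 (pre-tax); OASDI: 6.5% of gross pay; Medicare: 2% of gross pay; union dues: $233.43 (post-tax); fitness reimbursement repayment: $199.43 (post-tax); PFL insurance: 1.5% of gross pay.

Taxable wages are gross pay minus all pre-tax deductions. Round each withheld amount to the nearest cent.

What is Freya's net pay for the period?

$1668.26

Dependent care FSA: $30.34
Taxable wages = $3035.12 − $30.34 = $3004.78
Federal withholding: $3004.78 × 0.12 = $360.57
State tax withheld: $3004.78 × 0.03 = $90.14
OASDI: $3035.12 × 0.065 = $197.28
Medicare: $3035.12 × 0.02 = $60.70
PFL insurance: $3035.12 × 0.015 = $45.53
Charity payroll deduction: $149.44
Union dues: $233.43
Fitness reimbursement repayment: $199.43
Total deductions = $30.34 + $360.57 + $90.14 + $197.28 + $60.70 + $45.53 + $149.44 + $233.43 + $199.43 = $1366.86
Net pay = $3035.12 − $1366.86 = $1668.26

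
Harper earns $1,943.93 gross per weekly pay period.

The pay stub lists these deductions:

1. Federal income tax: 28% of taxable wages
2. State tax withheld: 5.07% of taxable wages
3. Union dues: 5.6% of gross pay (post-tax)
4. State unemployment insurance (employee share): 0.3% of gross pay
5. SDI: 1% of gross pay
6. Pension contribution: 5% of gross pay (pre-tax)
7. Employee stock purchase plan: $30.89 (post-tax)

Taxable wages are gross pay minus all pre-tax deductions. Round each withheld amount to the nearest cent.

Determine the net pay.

$1,071.00

Pension contribution: $1,943.93 × 0.05 = $97.20
Taxable wages = $1,943.93 − $97.20 = $1,846.73
Federal income tax: $1,846.73 × 0.28 = $517.08
State tax withheld: $1,846.73 × 0.0507 = $93.63
SDI: $1,943.93 × 0.01 = $19.44
State unemployment insurance (employee share): $1,943.93 × 0.003 = $5.83
Employee stock purchase plan: $30.89
Union dues: $1,943.93 × 0.056 = $108.86
Total deductions = $97.20 + $517.08 + $93.63 + $19.44 + $5.83 + $30.89 + $108.86 = $872.93
Net pay = $1,943.93 − $872.93 = $1,071.00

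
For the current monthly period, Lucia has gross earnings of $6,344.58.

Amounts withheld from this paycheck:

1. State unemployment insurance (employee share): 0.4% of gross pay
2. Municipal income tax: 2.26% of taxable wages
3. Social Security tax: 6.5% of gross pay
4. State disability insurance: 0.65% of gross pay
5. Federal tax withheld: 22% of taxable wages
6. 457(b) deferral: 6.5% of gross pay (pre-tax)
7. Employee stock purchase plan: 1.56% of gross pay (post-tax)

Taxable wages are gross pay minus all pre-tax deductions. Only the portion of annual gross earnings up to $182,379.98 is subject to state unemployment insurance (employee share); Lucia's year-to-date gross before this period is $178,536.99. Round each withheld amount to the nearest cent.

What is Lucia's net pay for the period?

457(b) deferral: $6,344.58 × 0.065 = $412.40
Taxable wages = $6,344.58 − $412.40 = $5,932.18
Municipal income tax: $5,932.18 × 0.0226 = $134.07
Federal tax withheld: $5,932.18 × 0.22 = $1,305.08
Social Security tax: $6,344.58 × 0.065 = $412.40
State unemployment insurance (employee share): only $182,379.98 − $178,536.99 = $3,842.99 of this check is subject → $3,842.99 × 0.004 = $15.37
State disability insurance: $6,344.58 × 0.0065 = $41.24
Employee stock purchase plan: $6,344.58 × 0.0156 = $98.98
Total deductions = $412.40 + $134.07 + $1,305.08 + $412.40 + $15.37 + $41.24 + $98.98 = $2,419.54
Net pay = $6,344.58 − $2,419.54 = $3,925.04

$3,925.04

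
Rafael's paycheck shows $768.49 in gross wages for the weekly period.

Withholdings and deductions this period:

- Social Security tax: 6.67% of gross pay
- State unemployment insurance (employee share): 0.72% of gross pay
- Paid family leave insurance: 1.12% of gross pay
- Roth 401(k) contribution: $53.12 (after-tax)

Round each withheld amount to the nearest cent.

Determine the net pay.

$649.97

Paid family leave insurance: $768.49 × 0.0112 = $8.61
State unemployment insurance (employee share): $768.49 × 0.0072 = $5.53
Social Security tax: $768.49 × 0.0667 = $51.26
Roth 401(k) contribution: $53.12
Total deductions = $8.61 + $5.53 + $51.26 + $53.12 = $118.52
Net pay = $768.49 − $118.52 = $649.97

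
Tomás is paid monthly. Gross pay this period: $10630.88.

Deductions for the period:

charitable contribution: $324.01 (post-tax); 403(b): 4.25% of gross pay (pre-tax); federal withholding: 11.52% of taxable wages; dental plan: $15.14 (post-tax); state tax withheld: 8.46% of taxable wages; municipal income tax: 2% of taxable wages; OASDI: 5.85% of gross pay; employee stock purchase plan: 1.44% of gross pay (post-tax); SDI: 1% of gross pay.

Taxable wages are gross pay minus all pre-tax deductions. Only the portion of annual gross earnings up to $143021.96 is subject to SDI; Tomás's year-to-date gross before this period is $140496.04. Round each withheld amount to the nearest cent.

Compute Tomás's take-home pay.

403(b): $10630.88 × 0.0425 = $451.81
Taxable wages = $10630.88 − $451.81 = $10179.07
Municipal income tax: $10179.07 × 0.02 = $203.58
State tax withheld: $10179.07 × 0.0846 = $861.15
Federal withholding: $10179.07 × 0.1152 = $1172.63
OASDI: $10630.88 × 0.0585 = $621.91
SDI: only $143021.96 − $140496.04 = $2525.92 of this check is subject → $2525.92 × 0.01 = $25.26
Employee stock purchase plan: $10630.88 × 0.0144 = $153.08
Charitable contribution: $324.01
Dental plan: $15.14
Total deductions = $451.81 + $203.58 + $861.15 + $1172.63 + $621.91 + $25.26 + $153.08 + $324.01 + $15.14 = $3828.57
Net pay = $10630.88 − $3828.57 = $6802.31

$6802.31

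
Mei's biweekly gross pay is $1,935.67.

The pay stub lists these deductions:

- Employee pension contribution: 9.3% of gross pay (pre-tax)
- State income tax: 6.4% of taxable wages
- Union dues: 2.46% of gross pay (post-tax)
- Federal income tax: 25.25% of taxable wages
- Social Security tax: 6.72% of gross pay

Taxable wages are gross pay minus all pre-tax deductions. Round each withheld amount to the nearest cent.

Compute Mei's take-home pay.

Employee pension contribution: $1,935.67 × 0.093 = $180.02
Taxable wages = $1,935.67 − $180.02 = $1,755.65
State income tax: $1,755.65 × 0.064 = $112.36
Federal income tax: $1,755.65 × 0.2525 = $443.30
Social Security tax: $1,935.67 × 0.0672 = $130.08
Union dues: $1,935.67 × 0.0246 = $47.62
Total deductions = $180.02 + $112.36 + $443.30 + $130.08 + $47.62 = $913.38
Net pay = $1,935.67 − $913.38 = $1,022.29

$1,022.29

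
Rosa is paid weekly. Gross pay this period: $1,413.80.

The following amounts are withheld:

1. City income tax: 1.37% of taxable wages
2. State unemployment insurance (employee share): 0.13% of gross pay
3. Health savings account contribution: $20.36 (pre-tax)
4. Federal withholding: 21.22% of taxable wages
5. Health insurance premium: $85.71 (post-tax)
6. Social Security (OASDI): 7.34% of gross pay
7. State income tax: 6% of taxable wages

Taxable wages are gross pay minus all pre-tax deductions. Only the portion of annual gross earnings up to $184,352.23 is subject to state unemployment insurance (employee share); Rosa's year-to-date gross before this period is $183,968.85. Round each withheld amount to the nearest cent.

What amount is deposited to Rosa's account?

$805.07

Health savings account contribution: $20.36
Taxable wages = $1,413.80 − $20.36 = $1,393.44
Federal withholding: $1,393.44 × 0.2122 = $295.69
State income tax: $1,393.44 × 0.06 = $83.61
City income tax: $1,393.44 × 0.0137 = $19.09
State unemployment insurance (employee share): only $184,352.23 − $183,968.85 = $383.38 of this check is subject → $383.38 × 0.0013 = $0.50
Social Security (OASDI): $1,413.80 × 0.0734 = $103.77
Health insurance premium: $85.71
Total deductions = $20.36 + $295.69 + $83.61 + $19.09 + $0.50 + $103.77 + $85.71 = $608.73
Net pay = $1,413.80 − $608.73 = $805.07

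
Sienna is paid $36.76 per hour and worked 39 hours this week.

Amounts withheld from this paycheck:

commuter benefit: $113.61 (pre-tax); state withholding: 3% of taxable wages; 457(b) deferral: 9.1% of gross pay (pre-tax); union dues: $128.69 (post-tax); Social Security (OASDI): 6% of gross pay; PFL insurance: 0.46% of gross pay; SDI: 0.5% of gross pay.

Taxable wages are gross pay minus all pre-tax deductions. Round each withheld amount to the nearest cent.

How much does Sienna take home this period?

$925.41

Gross pay: 39 × $36.76 = $1,433.64
457(b) deferral: $1,433.64 × 0.091 = $130.46
Commuter benefit: $113.61
Pre-tax total = $130.46 + $113.61 = $244.07
Taxable wages = $1,433.64 − $244.07 = $1,189.57
State withholding: $1,189.57 × 0.03 = $35.69
SDI: $1,433.64 × 0.005 = $7.17
Social Security (OASDI): $1,433.64 × 0.06 = $86.02
PFL insurance: $1,433.64 × 0.0046 = $6.59
Union dues: $128.69
Total deductions = $130.46 + $113.61 + $35.69 + $7.17 + $86.02 + $6.59 + $128.69 = $508.23
Net pay = $1,433.64 − $508.23 = $925.41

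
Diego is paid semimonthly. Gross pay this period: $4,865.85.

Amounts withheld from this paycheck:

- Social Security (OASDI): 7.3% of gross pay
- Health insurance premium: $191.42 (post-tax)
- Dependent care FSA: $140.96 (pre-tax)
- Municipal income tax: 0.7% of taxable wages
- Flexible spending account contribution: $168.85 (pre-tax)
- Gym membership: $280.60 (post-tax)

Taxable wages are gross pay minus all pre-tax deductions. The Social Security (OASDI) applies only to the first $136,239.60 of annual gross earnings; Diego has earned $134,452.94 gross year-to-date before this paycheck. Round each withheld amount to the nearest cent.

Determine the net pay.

$3,921.70

Flexible spending account contribution: $168.85
Dependent care FSA: $140.96
Pre-tax total = $168.85 + $140.96 = $309.81
Taxable wages = $4,865.85 − $309.81 = $4,556.04
Municipal income tax: $4,556.04 × 0.007 = $31.89
Social Security (OASDI): only $136,239.60 − $134,452.94 = $1,786.66 of this check is subject → $1,786.66 × 0.073 = $130.43
Gym membership: $280.60
Health insurance premium: $191.42
Total deductions = $168.85 + $140.96 + $31.89 + $130.43 + $280.60 + $191.42 = $944.15
Net pay = $4,865.85 − $944.15 = $3,921.70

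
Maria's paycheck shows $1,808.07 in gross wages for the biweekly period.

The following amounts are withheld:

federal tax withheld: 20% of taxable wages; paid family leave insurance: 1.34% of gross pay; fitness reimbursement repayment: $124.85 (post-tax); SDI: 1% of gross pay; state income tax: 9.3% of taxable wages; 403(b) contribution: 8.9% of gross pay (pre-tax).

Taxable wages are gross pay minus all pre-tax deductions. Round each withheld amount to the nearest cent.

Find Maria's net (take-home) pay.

$997.38

403(b) contribution: $1,808.07 × 0.089 = $160.92
Taxable wages = $1,808.07 − $160.92 = $1,647.15
State income tax: $1,647.15 × 0.093 = $153.18
Federal tax withheld: $1,647.15 × 0.2 = $329.43
Paid family leave insurance: $1,808.07 × 0.0134 = $24.23
SDI: $1,808.07 × 0.01 = $18.08
Fitness reimbursement repayment: $124.85
Total deductions = $160.92 + $153.18 + $329.43 + $24.23 + $18.08 + $124.85 = $810.69
Net pay = $1,808.07 − $810.69 = $997.38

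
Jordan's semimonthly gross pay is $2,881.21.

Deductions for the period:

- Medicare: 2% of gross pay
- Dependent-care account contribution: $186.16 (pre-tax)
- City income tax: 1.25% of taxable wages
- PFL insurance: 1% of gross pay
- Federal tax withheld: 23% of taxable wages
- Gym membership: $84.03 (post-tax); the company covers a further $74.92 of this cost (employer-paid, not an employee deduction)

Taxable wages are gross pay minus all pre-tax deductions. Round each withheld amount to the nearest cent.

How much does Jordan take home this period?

$1,871.04

Dependent-care account contribution: $186.16
Taxable wages = $2,881.21 − $186.16 = $2,695.05
Federal tax withheld: $2,695.05 × 0.23 = $619.86
City income tax: $2,695.05 × 0.0125 = $33.69
PFL insurance: $2,881.21 × 0.01 = $28.81
Medicare: $2,881.21 × 0.02 = $57.62
Gym membership: $84.03
(Employer's $74.92 toward gym membership is not withheld from the employee.)
Total deductions = $186.16 + $619.86 + $33.69 + $28.81 + $57.62 + $84.03 = $1,010.17
Net pay = $2,881.21 − $1,010.17 = $1,871.04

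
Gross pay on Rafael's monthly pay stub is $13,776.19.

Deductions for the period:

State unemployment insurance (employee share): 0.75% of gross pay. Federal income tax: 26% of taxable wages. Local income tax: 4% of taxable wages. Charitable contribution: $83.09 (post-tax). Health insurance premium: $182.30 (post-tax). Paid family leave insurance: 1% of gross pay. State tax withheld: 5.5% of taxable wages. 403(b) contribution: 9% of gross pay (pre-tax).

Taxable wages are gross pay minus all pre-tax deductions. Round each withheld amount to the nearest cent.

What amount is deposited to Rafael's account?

403(b) contribution: $13,776.19 × 0.09 = $1,239.86
Taxable wages = $13,776.19 − $1,239.86 = $12,536.33
Federal income tax: $12,536.33 × 0.26 = $3,259.45
State tax withheld: $12,536.33 × 0.055 = $689.50
Local income tax: $12,536.33 × 0.04 = $501.45
State unemployment insurance (employee share): $13,776.19 × 0.0075 = $103.32
Paid family leave insurance: $13,776.19 × 0.01 = $137.76
Charitable contribution: $83.09
Health insurance premium: $182.30
Total deductions = $1,239.86 + $3,259.45 + $689.50 + $501.45 + $103.32 + $137.76 + $83.09 + $182.30 = $6,196.73
Net pay = $13,776.19 − $6,196.73 = $7,579.46

$7,579.46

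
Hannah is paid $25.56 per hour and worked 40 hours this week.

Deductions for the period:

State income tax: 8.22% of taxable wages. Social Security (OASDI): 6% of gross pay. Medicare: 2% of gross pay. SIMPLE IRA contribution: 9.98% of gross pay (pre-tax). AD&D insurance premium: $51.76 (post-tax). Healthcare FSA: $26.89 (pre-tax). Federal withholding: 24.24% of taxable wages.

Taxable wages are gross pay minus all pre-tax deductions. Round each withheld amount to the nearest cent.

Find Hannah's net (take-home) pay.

Gross pay: 40 × $25.56 = $1,022.40
Healthcare FSA: $26.89
SIMPLE IRA contribution: $1,022.40 × 0.0998 = $102.04
Pre-tax total = $26.89 + $102.04 = $128.93
Taxable wages = $1,022.40 − $128.93 = $893.47
State income tax: $893.47 × 0.0822 = $73.44
Federal withholding: $893.47 × 0.2424 = $216.58
Social Security (OASDI): $1,022.40 × 0.06 = $61.34
Medicare: $1,022.40 × 0.02 = $20.45
AD&D insurance premium: $51.76
Total deductions = $26.89 + $102.04 + $73.44 + $216.58 + $61.34 + $20.45 + $51.76 = $552.50
Net pay = $1,022.40 − $552.50 = $469.90

$469.90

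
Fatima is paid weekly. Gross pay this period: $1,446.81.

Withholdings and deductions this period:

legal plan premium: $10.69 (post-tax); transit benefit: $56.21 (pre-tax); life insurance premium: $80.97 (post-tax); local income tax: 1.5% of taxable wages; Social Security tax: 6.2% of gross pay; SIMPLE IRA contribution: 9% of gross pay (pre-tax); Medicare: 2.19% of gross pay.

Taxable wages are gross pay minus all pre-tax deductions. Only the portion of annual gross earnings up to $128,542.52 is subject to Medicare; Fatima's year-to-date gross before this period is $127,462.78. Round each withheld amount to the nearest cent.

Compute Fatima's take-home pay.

Transit benefit: $56.21
SIMPLE IRA contribution: $1,446.81 × 0.09 = $130.21
Pre-tax total = $56.21 + $130.21 = $186.42
Taxable wages = $1,446.81 − $186.42 = $1,260.39
Local income tax: $1,260.39 × 0.015 = $18.91
Medicare: only $128,542.52 − $127,462.78 = $1,079.74 of this check is subject → $1,079.74 × 0.0219 = $23.65
Social Security tax: $1,446.81 × 0.062 = $89.70
Legal plan premium: $10.69
Life insurance premium: $80.97
Total deductions = $56.21 + $130.21 + $18.91 + $23.65 + $89.70 + $10.69 + $80.97 = $410.34
Net pay = $1,446.81 − $410.34 = $1,036.47

$1,036.47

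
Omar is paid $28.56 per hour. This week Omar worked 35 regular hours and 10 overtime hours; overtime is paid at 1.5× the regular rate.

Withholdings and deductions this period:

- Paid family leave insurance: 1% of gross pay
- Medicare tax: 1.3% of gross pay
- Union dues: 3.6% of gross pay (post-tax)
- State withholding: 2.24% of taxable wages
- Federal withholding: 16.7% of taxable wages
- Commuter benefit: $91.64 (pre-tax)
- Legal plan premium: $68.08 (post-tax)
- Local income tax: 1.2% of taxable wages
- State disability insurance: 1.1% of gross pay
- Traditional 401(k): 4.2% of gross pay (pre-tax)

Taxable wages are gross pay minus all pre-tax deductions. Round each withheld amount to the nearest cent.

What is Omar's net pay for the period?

$851.27

Regular pay: 35 × $28.56 = $999.60
Overtime pay: 10 × $28.56 × 1.5 = $428.40
Gross pay = $999.60 + $428.40 = $1,428.00
Commuter benefit: $91.64
Traditional 401(k): $1,428.00 × 0.042 = $59.98
Pre-tax total = $91.64 + $59.98 = $151.62
Taxable wages = $1,428.00 − $151.62 = $1,276.38
State withholding: $1,276.38 × 0.0224 = $28.59
Local income tax: $1,276.38 × 0.012 = $15.32
Federal withholding: $1,276.38 × 0.167 = $213.16
Paid family leave insurance: $1,428.00 × 0.01 = $14.28
State disability insurance: $1,428.00 × 0.011 = $15.71
Medicare tax: $1,428.00 × 0.013 = $18.56
Union dues: $1,428.00 × 0.036 = $51.41
Legal plan premium: $68.08
Total deductions = $91.64 + $59.98 + $28.59 + $15.32 + $213.16 + $14.28 + $15.71 + $18.56 + $51.41 + $68.08 = $576.73
Net pay = $1,428.00 − $576.73 = $851.27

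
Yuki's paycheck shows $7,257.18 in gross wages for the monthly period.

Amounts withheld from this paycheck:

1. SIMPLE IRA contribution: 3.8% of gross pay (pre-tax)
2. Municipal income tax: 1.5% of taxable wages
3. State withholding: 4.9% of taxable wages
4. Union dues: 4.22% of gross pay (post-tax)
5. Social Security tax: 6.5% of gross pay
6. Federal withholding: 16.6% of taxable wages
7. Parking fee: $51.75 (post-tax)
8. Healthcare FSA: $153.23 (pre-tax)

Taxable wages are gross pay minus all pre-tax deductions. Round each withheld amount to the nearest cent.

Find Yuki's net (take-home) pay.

$4,427.98

SIMPLE IRA contribution: $7,257.18 × 0.038 = $275.77
Healthcare FSA: $153.23
Pre-tax total = $275.77 + $153.23 = $429.00
Taxable wages = $7,257.18 − $429.00 = $6,828.18
Municipal income tax: $6,828.18 × 0.015 = $102.42
State withholding: $6,828.18 × 0.049 = $334.58
Federal withholding: $6,828.18 × 0.166 = $1,133.48
Social Security tax: $7,257.18 × 0.065 = $471.72
Union dues: $7,257.18 × 0.0422 = $306.25
Parking fee: $51.75
Total deductions = $275.77 + $153.23 + $102.42 + $334.58 + $1,133.48 + $471.72 + $306.25 + $51.75 = $2,829.20
Net pay = $7,257.18 − $2,829.20 = $4,427.98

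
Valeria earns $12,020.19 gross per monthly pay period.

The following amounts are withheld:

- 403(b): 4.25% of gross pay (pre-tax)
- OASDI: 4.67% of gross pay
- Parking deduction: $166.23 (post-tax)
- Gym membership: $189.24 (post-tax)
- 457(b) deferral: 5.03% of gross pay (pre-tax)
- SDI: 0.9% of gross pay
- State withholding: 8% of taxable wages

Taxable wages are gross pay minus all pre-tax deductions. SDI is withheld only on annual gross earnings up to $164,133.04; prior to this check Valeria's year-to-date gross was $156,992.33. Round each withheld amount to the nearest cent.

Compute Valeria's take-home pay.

403(b): $12,020.19 × 0.0425 = $510.86
457(b) deferral: $12,020.19 × 0.0503 = $604.62
Pre-tax total = $510.86 + $604.62 = $1,115.48
Taxable wages = $12,020.19 − $1,115.48 = $10,904.71
State withholding: $10,904.71 × 0.08 = $872.38
SDI: only $164,133.04 − $156,992.33 = $7,140.71 of this check is subject → $7,140.71 × 0.009 = $64.27
OASDI: $12,020.19 × 0.0467 = $561.34
Gym membership: $189.24
Parking deduction: $166.23
Total deductions = $510.86 + $604.62 + $872.38 + $64.27 + $561.34 + $189.24 + $166.23 = $2,968.94
Net pay = $12,020.19 − $2,968.94 = $9,051.25

$9,051.25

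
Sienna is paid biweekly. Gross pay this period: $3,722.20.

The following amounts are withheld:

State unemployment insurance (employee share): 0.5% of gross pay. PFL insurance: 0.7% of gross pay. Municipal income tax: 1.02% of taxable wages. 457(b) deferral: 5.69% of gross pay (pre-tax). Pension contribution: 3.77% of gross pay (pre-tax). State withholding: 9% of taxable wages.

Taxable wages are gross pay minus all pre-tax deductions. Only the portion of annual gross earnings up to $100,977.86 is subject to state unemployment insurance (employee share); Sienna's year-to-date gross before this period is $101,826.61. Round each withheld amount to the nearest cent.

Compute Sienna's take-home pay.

457(b) deferral: $3,722.20 × 0.0569 = $211.79
Pension contribution: $3,722.20 × 0.0377 = $140.33
Pre-tax total = $211.79 + $140.33 = $352.12
Taxable wages = $3,722.20 − $352.12 = $3,370.08
State withholding: $3,370.08 × 0.09 = $303.31
Municipal income tax: $3,370.08 × 0.0102 = $34.37
State unemployment insurance (employee share): annual cap $100,977.86 already reached (YTD $101,826.61), so $0.00
PFL insurance: $3,722.20 × 0.007 = $26.06
Total deductions = $211.79 + $140.33 + $303.31 + $34.37 + $0.00 + $26.06 = $715.86
Net pay = $3,722.20 − $715.86 = $3,006.34

$3,006.34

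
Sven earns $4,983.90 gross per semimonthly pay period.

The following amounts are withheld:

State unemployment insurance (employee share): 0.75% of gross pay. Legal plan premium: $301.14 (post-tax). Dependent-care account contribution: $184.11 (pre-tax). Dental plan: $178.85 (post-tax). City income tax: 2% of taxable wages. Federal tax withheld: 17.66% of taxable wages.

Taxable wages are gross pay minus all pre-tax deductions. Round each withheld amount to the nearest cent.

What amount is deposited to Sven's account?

$3,338.78

Dependent-care account contribution: $184.11
Taxable wages = $4,983.90 − $184.11 = $4,799.79
Federal tax withheld: $4,799.79 × 0.1766 = $847.64
City income tax: $4,799.79 × 0.02 = $96.00
State unemployment insurance (employee share): $4,983.90 × 0.0075 = $37.38
Dental plan: $178.85
Legal plan premium: $301.14
Total deductions = $184.11 + $847.64 + $96.00 + $37.38 + $178.85 + $301.14 = $1,645.12
Net pay = $4,983.90 − $1,645.12 = $3,338.78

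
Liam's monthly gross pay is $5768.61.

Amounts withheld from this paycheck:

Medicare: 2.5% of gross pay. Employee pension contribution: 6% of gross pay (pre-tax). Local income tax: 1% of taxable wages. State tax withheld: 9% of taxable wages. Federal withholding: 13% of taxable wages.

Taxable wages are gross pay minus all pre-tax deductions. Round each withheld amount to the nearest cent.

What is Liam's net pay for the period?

$4031.11

Employee pension contribution: $5768.61 × 0.06 = $346.12
Taxable wages = $5768.61 − $346.12 = $5422.49
Local income tax: $5422.49 × 0.01 = $54.22
Federal withholding: $5422.49 × 0.13 = $704.92
State tax withheld: $5422.49 × 0.09 = $488.02
Medicare: $5768.61 × 0.025 = $144.22
Total deductions = $346.12 + $54.22 + $704.92 + $488.02 + $144.22 = $1737.50
Net pay = $5768.61 − $1737.50 = $4031.11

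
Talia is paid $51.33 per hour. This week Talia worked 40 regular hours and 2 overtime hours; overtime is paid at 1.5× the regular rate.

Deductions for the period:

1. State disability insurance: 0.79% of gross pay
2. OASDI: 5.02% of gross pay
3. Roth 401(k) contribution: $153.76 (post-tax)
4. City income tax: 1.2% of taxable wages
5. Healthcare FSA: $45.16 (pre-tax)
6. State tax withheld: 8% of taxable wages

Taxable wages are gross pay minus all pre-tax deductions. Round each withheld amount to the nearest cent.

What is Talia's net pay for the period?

Regular pay: 40 × $51.33 = $2,053.20
Overtime pay: 2 × $51.33 × 1.5 = $153.99
Gross pay = $2,053.20 + $153.99 = $2,207.19
Healthcare FSA: $45.16
Taxable wages = $2,207.19 − $45.16 = $2,162.03
State tax withheld: $2,162.03 × 0.08 = $172.96
City income tax: $2,162.03 × 0.012 = $25.94
OASDI: $2,207.19 × 0.0502 = $110.80
State disability insurance: $2,207.19 × 0.0079 = $17.44
Roth 401(k) contribution: $153.76
Total deductions = $45.16 + $172.96 + $25.94 + $110.80 + $17.44 + $153.76 = $526.06
Net pay = $2,207.19 − $526.06 = $1,681.13

$1,681.13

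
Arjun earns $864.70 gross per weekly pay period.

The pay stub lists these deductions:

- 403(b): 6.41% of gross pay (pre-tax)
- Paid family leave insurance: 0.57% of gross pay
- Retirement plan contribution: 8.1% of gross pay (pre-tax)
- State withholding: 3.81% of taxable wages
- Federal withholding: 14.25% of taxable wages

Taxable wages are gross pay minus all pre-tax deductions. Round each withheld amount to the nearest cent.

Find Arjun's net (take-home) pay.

403(b): $864.70 × 0.0641 = $55.43
Retirement plan contribution: $864.70 × 0.081 = $70.04
Pre-tax total = $55.43 + $70.04 = $125.47
Taxable wages = $864.70 − $125.47 = $739.23
Federal withholding: $739.23 × 0.1425 = $105.34
State withholding: $739.23 × 0.0381 = $28.16
Paid family leave insurance: $864.70 × 0.0057 = $4.93
Total deductions = $55.43 + $70.04 + $105.34 + $28.16 + $4.93 = $263.90
Net pay = $864.70 − $263.90 = $600.80

$600.80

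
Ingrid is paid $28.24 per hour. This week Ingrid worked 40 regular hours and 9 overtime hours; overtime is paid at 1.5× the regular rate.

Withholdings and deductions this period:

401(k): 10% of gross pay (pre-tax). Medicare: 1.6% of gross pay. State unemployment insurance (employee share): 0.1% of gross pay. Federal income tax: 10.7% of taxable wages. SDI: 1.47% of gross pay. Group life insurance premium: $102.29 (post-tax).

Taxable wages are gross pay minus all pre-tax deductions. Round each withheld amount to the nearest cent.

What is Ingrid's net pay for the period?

Regular pay: 40 × $28.24 = $1129.60
Overtime pay: 9 × $28.24 × 1.5 = $381.24
Gross pay = $1129.60 + $381.24 = $1510.84
401(k): $1510.84 × 0.1 = $151.08
Taxable wages = $1510.84 − $151.08 = $1359.76
Federal income tax: $1359.76 × 0.107 = $145.49
SDI: $1510.84 × 0.0147 = $22.21
State unemployment insurance (employee share): $1510.84 × 0.001 = $1.51
Medicare: $1510.84 × 0.016 = $24.17
Group life insurance premium: $102.29
Total deductions = $151.08 + $145.49 + $22.21 + $1.51 + $24.17 + $102.29 = $446.75
Net pay = $1510.84 − $446.75 = $1064.09

$1064.09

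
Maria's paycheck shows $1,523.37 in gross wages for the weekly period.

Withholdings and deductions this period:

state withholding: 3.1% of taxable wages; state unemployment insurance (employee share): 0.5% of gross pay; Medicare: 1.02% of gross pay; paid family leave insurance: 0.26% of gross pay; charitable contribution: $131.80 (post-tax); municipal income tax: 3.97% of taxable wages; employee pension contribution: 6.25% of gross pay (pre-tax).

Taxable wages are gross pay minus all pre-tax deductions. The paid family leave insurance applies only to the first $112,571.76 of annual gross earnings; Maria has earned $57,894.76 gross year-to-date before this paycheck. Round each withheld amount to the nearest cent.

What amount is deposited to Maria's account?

Employee pension contribution: $1,523.37 × 0.0625 = $95.21
Taxable wages = $1,523.37 − $95.21 = $1,428.16
Municipal income tax: $1,428.16 × 0.0397 = $56.70
State withholding: $1,428.16 × 0.031 = $44.27
Medicare: $1,523.37 × 0.0102 = $15.54
Paid family leave insurance: cap not yet reached, full $1,523.37 is subject → $1,523.37 × 0.0026 = $3.96
State unemployment insurance (employee share): $1,523.37 × 0.005 = $7.62
Charitable contribution: $131.80
Total deductions = $95.21 + $56.70 + $44.27 + $15.54 + $3.96 + $7.62 + $131.80 = $355.10
Net pay = $1,523.37 − $355.10 = $1,168.27

$1,168.27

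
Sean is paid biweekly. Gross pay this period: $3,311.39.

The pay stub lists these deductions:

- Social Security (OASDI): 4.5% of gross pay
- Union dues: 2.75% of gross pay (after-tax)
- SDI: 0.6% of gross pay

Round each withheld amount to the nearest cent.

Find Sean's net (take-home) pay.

$3,051.45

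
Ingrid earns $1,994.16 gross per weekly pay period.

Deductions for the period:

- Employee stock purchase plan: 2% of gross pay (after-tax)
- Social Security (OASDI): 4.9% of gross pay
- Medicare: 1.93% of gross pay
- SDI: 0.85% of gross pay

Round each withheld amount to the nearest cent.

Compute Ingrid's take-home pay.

$1,801.13

Social Security (OASDI): $1,994.16 × 0.049 = $97.71
SDI: $1,994.16 × 0.0085 = $16.95
Medicare: $1,994.16 × 0.0193 = $38.49
Employee stock purchase plan: $1,994.16 × 0.02 = $39.88
Total deductions = $97.71 + $16.95 + $38.49 + $39.88 = $193.03
Net pay = $1,994.16 − $193.03 = $1,801.13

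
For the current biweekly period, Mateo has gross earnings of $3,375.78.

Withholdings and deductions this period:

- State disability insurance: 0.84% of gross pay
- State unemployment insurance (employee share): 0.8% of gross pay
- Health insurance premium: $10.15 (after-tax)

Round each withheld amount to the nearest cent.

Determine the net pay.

$3,310.26

State unemployment insurance (employee share): $3,375.78 × 0.008 = $27.01
State disability insurance: $3,375.78 × 0.0084 = $28.36
Health insurance premium: $10.15
Total deductions = $27.01 + $28.36 + $10.15 = $65.52
Net pay = $3,375.78 − $65.52 = $3,310.26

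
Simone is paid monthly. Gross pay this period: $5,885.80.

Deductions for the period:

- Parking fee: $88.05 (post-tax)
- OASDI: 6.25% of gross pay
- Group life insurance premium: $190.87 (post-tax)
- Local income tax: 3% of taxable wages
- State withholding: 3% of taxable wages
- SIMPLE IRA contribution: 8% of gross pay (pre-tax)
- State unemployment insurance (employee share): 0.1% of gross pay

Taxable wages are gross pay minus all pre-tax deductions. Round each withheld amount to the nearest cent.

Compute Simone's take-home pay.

$4,437.37

SIMPLE IRA contribution: $5,885.80 × 0.08 = $470.86
Taxable wages = $5,885.80 − $470.86 = $5,414.94
Local income tax: $5,414.94 × 0.03 = $162.45
State withholding: $5,414.94 × 0.03 = $162.45
State unemployment insurance (employee share): $5,885.80 × 0.001 = $5.89
OASDI: $5,885.80 × 0.0625 = $367.86
Group life insurance premium: $190.87
Parking fee: $88.05
Total deductions = $470.86 + $162.45 + $162.45 + $5.89 + $367.86 + $190.87 + $88.05 = $1,448.43
Net pay = $5,885.80 − $1,448.43 = $4,437.37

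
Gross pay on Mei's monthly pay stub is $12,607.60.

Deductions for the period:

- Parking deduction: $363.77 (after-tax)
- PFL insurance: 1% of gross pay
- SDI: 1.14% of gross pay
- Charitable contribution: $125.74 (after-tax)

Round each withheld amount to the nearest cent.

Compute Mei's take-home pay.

$11,848.28

PFL insurance: $12,607.60 × 0.01 = $126.08
SDI: $12,607.60 × 0.0114 = $143.73
Charitable contribution: $125.74
Parking deduction: $363.77
Total deductions = $126.08 + $143.73 + $125.74 + $363.77 = $759.32
Net pay = $12,607.60 − $759.32 = $11,848.28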